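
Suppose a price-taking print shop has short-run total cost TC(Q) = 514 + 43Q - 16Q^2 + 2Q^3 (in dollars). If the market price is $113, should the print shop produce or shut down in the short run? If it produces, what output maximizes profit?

Produce at Q = 7

Strip out fixed cost: VC = 43Q - 16Q^2 + 2Q^3. Then AVC = 43 - 16Q + 2Q^2 and MC = 43 - 32Q + 6Q^2.
AVC hits its minimum where MC = AVC, at Q = 4, giving min AVC = 43 - 16·4 + 2·4^2 = $11.
Because $113 ≥ $11, revenue can cover variable cost; the firm operates.
P = MC gives -70 - 32Q + 6Q^2 = 0, with roots -5/3 and 7. Take the larger (rising MC): Q* = 7.
Check: AVC at Q = 7 is $29 ≤ P, so revenue covers variable cost.
Profit = P·Q − TC = 113·7 − 717 = $74.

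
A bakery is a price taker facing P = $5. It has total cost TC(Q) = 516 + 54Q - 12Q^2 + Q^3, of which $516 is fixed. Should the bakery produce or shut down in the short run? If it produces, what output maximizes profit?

From TC, MC = TC'(Q) = 54 - 24Q + 3Q^2 and AVC = VC/Q = 54 - 12Q + Q^2.
AVC hits its minimum where MC = AVC, at Q = 6, giving min AVC = 54 - 12·6 + 6^2 = $18.
Since P = $5 < min AVC = $18, price fails to cover variable cost at any output.
Best response: produce nothing and absorb the $516 fixed cost.

Shut down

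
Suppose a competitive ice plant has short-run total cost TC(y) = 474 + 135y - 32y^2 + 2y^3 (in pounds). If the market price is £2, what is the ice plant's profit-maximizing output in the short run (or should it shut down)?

Shut down

Variable cost is VC = 135y - 32y^2 + 2y^3, so AVC = VC/y = 135 - 32y + 2y^2 and MC = dTC/dy = 135 - 64y + 6y^2.
AVC hits its minimum where MC = AVC, at y = 8, giving min AVC = 135 - 32·8 + 2·8^2 = £7.
With P < min AVC (£2 < £7), every unit sold adds to the loss.
The firm minimizes its loss by shutting down and losing only its fixed cost of £474.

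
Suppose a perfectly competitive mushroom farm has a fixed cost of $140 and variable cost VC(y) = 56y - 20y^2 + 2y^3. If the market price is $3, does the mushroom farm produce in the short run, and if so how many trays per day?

From TC, MC = TC'(y) = 56 - 40y + 6y^2 and AVC = VC/y = 56 - 20y + 2y^2.
AVC hits its minimum where MC = AVC, at y = 5, giving min AVC = 56 - 20·5 + 2·5^2 = $6.
P = $3 lies below min AVC = $6; no output level covers variable cost.
Best response: produce nothing and absorb the $140 fixed cost.

Shut down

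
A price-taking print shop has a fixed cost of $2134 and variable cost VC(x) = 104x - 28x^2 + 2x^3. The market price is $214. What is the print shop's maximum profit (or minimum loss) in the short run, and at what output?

AVC = 104 - 28x + 2x^2; min AVC = $6 at x = 7. Since P = $214 ≥ min AVC, the firm produces.
MC = 104 - 56x + 6x^2. Setting P = MC and taking the root on the rising branch gives x* = 11.
TR = 214·11 = 2354. TC = 2134 + 418 = 2552. Profit = 2354 − 2552 = -$198.
By producing, the firm covers all variable cost plus $1936 of fixed cost; shutting down would lose the full $2134.

Profit = -$198 at x = 11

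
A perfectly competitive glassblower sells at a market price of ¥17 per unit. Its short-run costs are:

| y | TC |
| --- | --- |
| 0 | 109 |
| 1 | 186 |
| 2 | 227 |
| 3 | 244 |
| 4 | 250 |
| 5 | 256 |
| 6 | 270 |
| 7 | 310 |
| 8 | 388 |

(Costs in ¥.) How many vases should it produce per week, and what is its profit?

y = 0 (shut down); profit = -¥109

Tabulate TR − TC: y=0: -109; y=1: -169; y=2: -193; y=3: -193; y=4: -182; y=5: -171; y=6: -168; y=7: -191; y=8: -252.
Profit is highest at y = 0. Equivalently, the lowest AVC in the table is 161/6 ≈ ¥26.83 at y = 6, and P = ¥17 falls below it — price never covers variable cost, so the firm shuts down and loses only its fixed cost.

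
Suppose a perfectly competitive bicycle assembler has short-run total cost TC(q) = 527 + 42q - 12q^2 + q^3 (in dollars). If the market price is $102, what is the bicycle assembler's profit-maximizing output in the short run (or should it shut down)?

From TC, MC = TC'(q) = 42 - 24q + 3q^2 and AVC = VC/q = 42 - 12q + q^2.
The AVC parabola has its vertex at q = 12/2 = 6, where AVC = 42 - 12·6 + 6^2 = $6.
Because $102 ≥ $6, revenue can cover variable cost; the firm operates.
Solving P = MC: -60 - 24q + 3q^2 = 0 ⇒ q = -2 or 10. On the upward-sloping branch, q* = 10.
Check: AVC at q = 10 is $22 ≤ P, so revenue covers variable cost.
Profit = P·q − TC = 102·10 − 747 = $273.

Produce at q = 10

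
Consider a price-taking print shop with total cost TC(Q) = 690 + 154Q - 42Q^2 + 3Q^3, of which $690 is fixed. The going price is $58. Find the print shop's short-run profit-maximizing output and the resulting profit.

Profit = -$306 at Q = 8

AVC = 154 - 42Q + 3Q^2; min AVC = $7 at Q = 7. Since P = $58 ≥ min AVC, the firm produces.
With MC = 154 - 84Q + 9Q^2, P = MC on the upward-sloping part at Q* = 8.
TR = 58·8 = 464. TC = 690 + 80 = 770. Profit = 464 − 770 = -$306.
Shutting down would mean losing the fixed cost of $690, so operating at a loss of $306 is better by $384.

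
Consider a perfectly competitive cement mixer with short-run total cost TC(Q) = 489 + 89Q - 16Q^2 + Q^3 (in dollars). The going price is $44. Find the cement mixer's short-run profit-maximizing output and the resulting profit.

AVC = 89 - 16Q + Q^2; min AVC = $25 at Q = 8. Since P = $44 ≥ min AVC, the firm produces.
With MC = 89 - 32Q + 3Q^2, P = MC on the upward-sloping part at Q* = 9.
TR = 44·9 = 396. TC = 489 + 234 = 723. Profit = 396 − 723 = -$327.
By producing, the firm covers all variable cost plus $162 of fixed cost; shutting down would lose the full $489.

Profit = -$327 at Q = 9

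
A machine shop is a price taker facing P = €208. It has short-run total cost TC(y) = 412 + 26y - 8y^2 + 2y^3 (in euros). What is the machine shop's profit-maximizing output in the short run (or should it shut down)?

Strip out fixed cost: VC = 26y - 8y^2 + 2y^3. Then AVC = 26 - 8y + 2y^2 and MC = 26 - 16y + 6y^2.
AVC is minimized where dAVC/dy = -8 + 4y = 0, at y = 2; min AVC = 26 - 8·2 + 2·2^2 = €18.
P = €208 exceeds min AVC = €18, so the firm stays open.
Solving P = MC: -182 - 16y + 6y^2 = 0 ⇒ y = -13/3 or 7. On the upward-sloping branch, y* = 7.
Check: AVC at y = 7 is €68 ≤ P, so revenue covers variable cost.
Profit = P·y − TC = 208·7 − 888 = €568.

Produce at y = 7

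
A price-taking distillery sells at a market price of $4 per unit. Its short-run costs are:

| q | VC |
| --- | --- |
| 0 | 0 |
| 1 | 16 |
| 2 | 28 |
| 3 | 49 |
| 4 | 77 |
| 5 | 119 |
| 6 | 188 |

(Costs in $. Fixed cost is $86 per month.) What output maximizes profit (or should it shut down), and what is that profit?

q = 0 (shut down); profit = -$86

Tabulate TR − TC: q=0: -86; q=1: -98; q=2: -106; q=3: -123; q=4: -147; q=5: -185; q=6: -250.
Profit is highest at q = 0. Equivalently, the lowest AVC in the table is 28/2 ≈ $14 at q = 2, and P = $4 falls below it — price never covers variable cost, so the firm shuts down and loses only its fixed cost.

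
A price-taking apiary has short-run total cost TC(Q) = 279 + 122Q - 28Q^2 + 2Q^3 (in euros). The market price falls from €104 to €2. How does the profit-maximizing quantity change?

MC = 122 - 56Q + 6Q^2; the shutdown threshold is min AVC = €24 (at Q = 7).
At P = €104 ≥ min AVC, set P = MC on the rising branch: Q = 9.
At P = €2 < min AVC = €24, price no longer covers variable cost at any output, so the firm shuts down: Q = 0.

Output falls from 9 to 0 (the firm shuts down)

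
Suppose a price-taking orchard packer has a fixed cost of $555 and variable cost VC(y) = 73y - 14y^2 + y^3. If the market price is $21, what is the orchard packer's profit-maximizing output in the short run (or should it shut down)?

Shut down

From TC, MC = TC'(y) = 73 - 28y + 3y^2 and AVC = VC/y = 73 - 14y + y^2.
The AVC parabola has its vertex at y = 14/2 = 7, where AVC = 73 - 14·7 + 7^2 = $24.
Since P = $21 < min AVC = $24, price fails to cover variable cost at any output.
The firm minimizes its loss by shutting down and losing only its fixed cost of $555.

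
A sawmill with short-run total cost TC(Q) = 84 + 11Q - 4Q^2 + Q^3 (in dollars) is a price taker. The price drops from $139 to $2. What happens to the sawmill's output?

MC = 11 - 8Q + 3Q^2; the shutdown threshold is min AVC = $7 (at Q = 2).
With P = $139 above the shutdown price, P = MC gives Q = 8.
At P = $2 < min AVC = $7, price no longer covers variable cost at any output, so the firm shuts down: Q = 0.

Output falls from 8 to 0 (the firm shuts down)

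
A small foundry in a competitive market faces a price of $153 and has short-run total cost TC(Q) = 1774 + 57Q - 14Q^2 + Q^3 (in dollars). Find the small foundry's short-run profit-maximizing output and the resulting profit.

Profit = -$334 at Q = 12

AVC = 57 - 14Q + Q^2 has its minimum $8 at Q = 7; price $153 clears that bar, so the firm operates.
With MC = 57 - 28Q + 3Q^2, P = MC on the upward-sloping part at Q* = 12.
TR = 153·12 = 1836. TC = 1774 + 396 = 2170. Profit = 1836 − 2170 = -$334.
That loss of $334 beats the $1774 the firm would lose by shutting down; producing recovers $1440 of fixed cost.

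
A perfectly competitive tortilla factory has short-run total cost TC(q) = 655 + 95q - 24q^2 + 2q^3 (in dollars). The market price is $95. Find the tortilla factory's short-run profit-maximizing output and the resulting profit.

AVC = 95 - 24q + 2q^2; min AVC = $23 at q = 6. Since P = $95 ≥ min AVC, the firm produces.
MC = 95 - 48q + 6q^2. Setting P = MC and taking the root on the rising branch gives q* = 8.
TR = 95·8 = 760. TC = 655 + 248 = 903. Profit = 760 − 903 = -$143.
That loss of $143 beats the $655 the firm would lose by shutting down; producing recovers $512 of fixed cost.

Profit = -$143 at q = 8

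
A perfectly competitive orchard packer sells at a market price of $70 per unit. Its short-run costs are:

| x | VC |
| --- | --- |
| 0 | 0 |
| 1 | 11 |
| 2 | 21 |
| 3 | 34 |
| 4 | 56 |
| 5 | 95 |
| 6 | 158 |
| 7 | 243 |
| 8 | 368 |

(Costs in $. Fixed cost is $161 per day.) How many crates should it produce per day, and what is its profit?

Profit at each row (π = 70x − TC): x=0: -161; x=1: -102; x=2: -42; x=3: 15; x=4: 63; x=5: 94; x=6: 101; x=7: 86; x=8: 31.
Profit is maximized at x = 6. AVC there is 158/6 = $26.33 ≤ P, so producing beats shutting down (which would give -$161).

x = 6; profit = $101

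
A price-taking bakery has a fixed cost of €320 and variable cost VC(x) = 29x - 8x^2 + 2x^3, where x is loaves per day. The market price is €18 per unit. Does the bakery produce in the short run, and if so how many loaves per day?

Variable cost is VC = 29x - 8x^2 + 2x^3, so AVC = VC/x = 29 - 8x + 2x^2 and MC = dTC/dx = 29 - 16x + 6x^2.
The AVC parabola has its vertex at x = 8/4 = 2, where AVC = 29 - 8·2 + 2·2^2 = €21.
With P < min AVC (€18 < €21), every unit sold adds to the loss.
The firm minimizes its loss by shutting down and losing only its fixed cost of €320.

Shut down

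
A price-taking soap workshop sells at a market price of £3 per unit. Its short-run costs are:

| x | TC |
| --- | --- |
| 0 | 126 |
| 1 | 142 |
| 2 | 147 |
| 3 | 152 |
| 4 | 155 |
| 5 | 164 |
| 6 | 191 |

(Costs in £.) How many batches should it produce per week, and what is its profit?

Tabulate TR − TC: x=0: -126; x=1: -139; x=2: -141; x=3: -143; x=4: -143; x=5: -149; x=6: -173.
Profit is highest at x = 0. Equivalently, the lowest AVC in the table is 29/4 ≈ £7.25 at x = 4, and P = £3 falls below it — price never covers variable cost, so the firm shuts down and loses only its fixed cost.

x = 0 (shut down); profit = -£126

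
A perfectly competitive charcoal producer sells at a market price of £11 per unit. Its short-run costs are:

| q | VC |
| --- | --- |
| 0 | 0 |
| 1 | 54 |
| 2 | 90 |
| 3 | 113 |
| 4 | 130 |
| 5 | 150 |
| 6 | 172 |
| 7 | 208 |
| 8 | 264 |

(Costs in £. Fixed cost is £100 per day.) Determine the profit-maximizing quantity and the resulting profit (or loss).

q = 0 (shut down); profit = -£100

Compute π = P·q − TC at each output: q=0: -100; q=1: -143; q=2: -168; q=3: -180; q=4: -186; q=5: -195; q=6: -206; q=7: -231; q=8: -276.
Profit is highest at q = 0. Equivalently, the lowest AVC in the table is 172/6 ≈ £28.67 at q = 6, and P = £11 falls below it — price never covers variable cost, so the firm shuts down and loses only its fixed cost.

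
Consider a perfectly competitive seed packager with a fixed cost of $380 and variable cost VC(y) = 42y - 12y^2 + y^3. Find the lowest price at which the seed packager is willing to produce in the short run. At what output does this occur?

The firm shuts down when price falls below the minimum of average variable cost. AVC = VC/y = 42 - 12y + y^2.
dAVC/dy = -12 + 2y = 0 gives y = 6. min AVC = 42 - 12·6 + 6^2 = 6.
The firm shuts down for any P below $6.

$6 per unit, at y = 6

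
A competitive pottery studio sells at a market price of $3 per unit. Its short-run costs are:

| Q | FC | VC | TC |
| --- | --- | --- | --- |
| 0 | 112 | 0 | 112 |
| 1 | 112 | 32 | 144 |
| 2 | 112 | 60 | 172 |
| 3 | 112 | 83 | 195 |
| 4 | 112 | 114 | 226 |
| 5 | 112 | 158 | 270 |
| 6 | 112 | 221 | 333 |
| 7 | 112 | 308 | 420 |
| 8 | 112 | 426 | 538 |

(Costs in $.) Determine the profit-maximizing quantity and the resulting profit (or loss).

Q = 0 (shut down); profit = -$112

Profit at each row (π = 3Q − TC): Q=0: -112; Q=1: -141; Q=2: -166; Q=3: -186; Q=4: -214; Q=5: -255; Q=6: -315; Q=7: -399; Q=8: -514.
Profit is highest at Q = 0. Equivalently, the lowest AVC in the table is 83/3 ≈ $27.67 at Q = 3, and P = $3 falls below it — price never covers variable cost, so the firm shuts down and loses only its fixed cost.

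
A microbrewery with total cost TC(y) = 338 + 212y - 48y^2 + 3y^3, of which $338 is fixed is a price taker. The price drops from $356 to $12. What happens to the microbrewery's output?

MC = 212 - 96y + 9y^2; the shutdown threshold is min AVC = $20 (at y = 8).
With P = $356 above the shutdown price, P = MC gives y = 12.
At P = $12 < min AVC = $20, price no longer covers variable cost at any output, so the firm shuts down: y = 0.

Output falls from 12 to 0 (the firm shuts down)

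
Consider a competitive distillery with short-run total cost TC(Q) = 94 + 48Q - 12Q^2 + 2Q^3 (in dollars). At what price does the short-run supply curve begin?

The firm shuts down when price falls below the minimum of average variable cost. AVC = VC/Q = 48 - 12Q + 2Q^2.
dAVC/dQ = -12 + 4Q = 0 gives Q = 3. min AVC = 48 - 12·3 + 2·3^2 = 30.
So the shutdown price is $30.

$30 per unit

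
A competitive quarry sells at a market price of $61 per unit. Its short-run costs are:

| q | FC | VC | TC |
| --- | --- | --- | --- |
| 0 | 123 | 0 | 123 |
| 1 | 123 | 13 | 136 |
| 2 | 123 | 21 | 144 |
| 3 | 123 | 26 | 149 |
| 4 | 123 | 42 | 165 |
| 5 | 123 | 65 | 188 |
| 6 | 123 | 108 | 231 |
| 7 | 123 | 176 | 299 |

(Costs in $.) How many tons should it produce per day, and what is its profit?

Profit at each row (π = 61q − TC): q=0: -123; q=1: -75; q=2: -22; q=3: 34; q=4: 79; q=5: 117; q=6: 135; q=7: 128.
Profit is maximized at q = 6. AVC there is 108/6 = $18 ≤ P, so producing beats shutting down (which would give -$123).

q = 6; profit = $135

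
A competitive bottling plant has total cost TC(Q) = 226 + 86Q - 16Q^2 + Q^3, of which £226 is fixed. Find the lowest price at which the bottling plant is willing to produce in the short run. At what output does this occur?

£22 per unit, at Q = 8

The shutdown price is the minimum of AVC. VC = 86Q - 16Q^2 + Q^3, so AVC = 86 - 16Q + Q^2.
At the minimum of AVC, MC = AVC. MC = 86 - 32Q + 3Q^2; setting MC = AVC gives 2Q^2 - 16Q = 0, so Q = 8. min AVC = 22.
For P < £22 the firm produces nothing.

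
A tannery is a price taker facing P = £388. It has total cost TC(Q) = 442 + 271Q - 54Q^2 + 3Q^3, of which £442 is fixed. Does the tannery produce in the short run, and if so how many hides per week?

Produce at Q = 13

From TC, MC = TC'(Q) = 271 - 108Q + 9Q^2 and AVC = VC/Q = 271 - 54Q + 3Q^2.
AVC hits its minimum where MC = AVC, at Q = 9, giving min AVC = 271 - 54·9 + 3·9^2 = £28.
Because £388 ≥ £28, revenue can cover variable cost; the firm operates.
Solving P = MC: -117 - 108Q + 9Q^2 = 0 ⇒ Q = -1 or 13. On the upward-sloping branch, Q* = 13.
Check: AVC at Q = 13 is £76 ≤ P, so revenue covers variable cost.
Profit = P·Q − TC = 388·13 − 1430 = £3614.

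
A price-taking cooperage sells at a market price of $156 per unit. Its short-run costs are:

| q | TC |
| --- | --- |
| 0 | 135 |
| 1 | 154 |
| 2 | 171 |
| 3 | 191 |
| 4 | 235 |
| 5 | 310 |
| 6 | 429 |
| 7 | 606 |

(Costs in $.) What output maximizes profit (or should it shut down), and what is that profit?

Tabulate TR − TC: q=0: -135; q=1: 2; q=2: 141; q=3: 277; q=4: 389; q=5: 470; q=6: 507; q=7: 486.
Profit is maximized at q = 6. AVC there is 294/6 = $49 ≤ P, so producing beats shutting down (which would give -$135).

q = 6; profit = $507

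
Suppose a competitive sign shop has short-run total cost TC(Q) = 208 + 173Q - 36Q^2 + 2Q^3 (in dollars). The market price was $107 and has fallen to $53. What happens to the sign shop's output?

Output falls from 11 to 10

MC = 173 - 72Q + 6Q^2; the shutdown threshold is min AVC = $11 (at Q = 9).
With P = $107 above the shutdown price, P = MC gives Q = 11.
At P = $53 ≥ min AVC, set P = MC: Q = 10. The firm stays open but cuts output.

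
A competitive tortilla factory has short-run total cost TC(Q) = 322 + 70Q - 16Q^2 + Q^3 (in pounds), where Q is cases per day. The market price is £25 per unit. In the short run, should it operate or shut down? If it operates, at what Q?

From TC, MC = TC'(Q) = 70 - 32Q + 3Q^2 and AVC = VC/Q = 70 - 16Q + Q^2.
AVC is minimized where dAVC/dQ = -16 + 2Q = 0, at Q = 8; min AVC = 70 - 16·8 + 8^2 = £6.
P = £25 exceeds min AVC = £6, so the firm stays open.
P = MC gives 45 - 32Q + 3Q^2 = 0, with roots 5/3 and 9. Take the larger (rising MC): Q* = 9.
Check: AVC at Q = 9 is £7 ≤ P, so revenue covers variable cost.
Profit = P·Q − TC = 25·9 − 385 = -£160, a loss, but smaller than the £322 fixed cost the firm would lose by shutting down.

Produce at Q = 9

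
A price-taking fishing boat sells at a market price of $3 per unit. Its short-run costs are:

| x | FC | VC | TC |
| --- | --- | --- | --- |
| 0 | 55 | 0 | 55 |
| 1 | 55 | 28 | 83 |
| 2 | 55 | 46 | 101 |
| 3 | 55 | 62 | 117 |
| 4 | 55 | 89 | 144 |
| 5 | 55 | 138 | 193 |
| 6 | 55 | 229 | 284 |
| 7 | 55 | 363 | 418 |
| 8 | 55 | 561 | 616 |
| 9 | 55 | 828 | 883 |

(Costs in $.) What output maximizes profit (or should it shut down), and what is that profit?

Profit at each row (π = 3x − TC): x=0: -55; x=1: -80; x=2: -95; x=3: -108; x=4: -132; x=5: -178; x=6: -266; x=7: -397; x=8: -592; x=9: -856.
Profit is highest at x = 0. Equivalently, the lowest AVC in the table is 62/3 ≈ $20.67 at x = 3, and P = $3 falls below it — price never covers variable cost, so the firm shuts down and loses only its fixed cost.

x = 0 (shut down); profit = -$55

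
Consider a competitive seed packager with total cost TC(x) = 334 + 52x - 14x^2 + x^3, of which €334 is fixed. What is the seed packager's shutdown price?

€3 per unit

Short-run supply begins at min AVC. From VC = 52x - 14x^2 + x^3, AVC = 52 - 14x + x^2.
At the minimum of AVC, MC = AVC. MC = 52 - 28x + 3x^2; setting MC = AVC gives 2x^2 - 14x = 0, so x = 7. min AVC = 3.
The firm shuts down for any P below €3.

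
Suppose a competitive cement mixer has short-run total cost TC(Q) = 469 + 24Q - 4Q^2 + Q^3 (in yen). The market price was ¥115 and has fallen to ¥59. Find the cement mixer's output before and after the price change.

MC = 24 - 8Q + 3Q^2; the shutdown threshold is min AVC = ¥20 (at Q = 2).
With P = ¥115 above the shutdown price, P = MC gives Q = 7.
At P = ¥59 ≥ min AVC, set P = MC: Q = 5. The firm stays open but cuts output.

Output falls from 7 to 5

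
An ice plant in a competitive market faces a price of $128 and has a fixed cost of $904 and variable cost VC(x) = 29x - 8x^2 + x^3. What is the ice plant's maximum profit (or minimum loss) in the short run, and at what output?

AVC = 29 - 8x + x^2; min AVC = $13 at x = 4. Since P = $128 ≥ min AVC, the firm produces.
With MC = 29 - 16x + 3x^2, P = MC on the upward-sloping part at x* = 9.
TR = 128·9 = 1152. TC = 904 + 342 = 1246. Profit = 1152 − 1246 = -$94.
By producing, the firm covers all variable cost plus $810 of fixed cost; shutting down would lose the full $904.

Profit = -$94 at x = 9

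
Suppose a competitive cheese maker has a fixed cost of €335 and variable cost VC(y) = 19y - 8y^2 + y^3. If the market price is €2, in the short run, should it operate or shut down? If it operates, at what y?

From TC, MC = TC'(y) = 19 - 16y + 3y^2 and AVC = VC/y = 19 - 8y + y^2.
AVC is minimized where dAVC/dy = -8 + 2y = 0, at y = 4; min AVC = 19 - 8·4 + 4^2 = €3.
P = €2 lies below min AVC = €3; no output level covers variable cost.
The firm minimizes its loss by shutting down and losing only its fixed cost of €335.

Shut down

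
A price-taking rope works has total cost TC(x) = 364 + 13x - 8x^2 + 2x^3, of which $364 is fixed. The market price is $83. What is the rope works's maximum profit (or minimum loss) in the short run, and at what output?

AVC = 13 - 8x + 2x^2 has its minimum $5 at x = 2; price $83 clears that bar, so the firm operates.
MC = 13 - 16x + 6x^2. Setting P = MC and taking the root on the rising branch gives x* = 5.
TR = 83·5 = 415. TC = 364 + 115 = 479. Profit = 415 − 479 = -$64.
That loss of $64 beats the $364 the firm would lose by shutting down; producing recovers $300 of fixed cost.

Profit = -$64 at x = 5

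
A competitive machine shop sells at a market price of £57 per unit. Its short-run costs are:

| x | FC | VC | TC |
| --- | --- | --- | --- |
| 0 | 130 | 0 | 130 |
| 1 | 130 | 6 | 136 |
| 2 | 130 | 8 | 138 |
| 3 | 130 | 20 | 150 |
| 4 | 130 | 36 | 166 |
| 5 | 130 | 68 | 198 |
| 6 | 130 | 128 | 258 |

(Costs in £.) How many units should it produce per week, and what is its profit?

x = 5; profit = £87

Compute π = P·x − TC at each output: x=0: -130; x=1: -79; x=2: -24; x=3: 21; x=4: 62; x=5: 87; x=6: 84.
Profit is maximized at x = 5. AVC there is 68/5 = £13.60 ≤ P, so producing beats shutting down (which would give -£130).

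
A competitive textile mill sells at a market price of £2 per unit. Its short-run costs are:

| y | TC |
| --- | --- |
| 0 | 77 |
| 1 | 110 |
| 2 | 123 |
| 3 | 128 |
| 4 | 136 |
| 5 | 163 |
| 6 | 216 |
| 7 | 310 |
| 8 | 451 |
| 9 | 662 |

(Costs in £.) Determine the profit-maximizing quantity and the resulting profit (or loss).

Tabulate TR − TC: y=0: -77; y=1: -108; y=2: -119; y=3: -122; y=4: -128; y=5: -153; y=6: -204; y=7: -296; y=8: -435; y=9: -644.
Profit is highest at y = 0. Equivalently, the lowest AVC in the table is 59/4 ≈ £14.75 at y = 4, and P = £2 falls below it — price never covers variable cost, so the firm shuts down and loses only its fixed cost.

y = 0 (shut down); profit = -£77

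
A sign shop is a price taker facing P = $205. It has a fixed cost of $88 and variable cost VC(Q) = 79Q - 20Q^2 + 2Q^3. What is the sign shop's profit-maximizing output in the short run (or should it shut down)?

Produce at Q = 9

From TC, MC = TC'(Q) = 79 - 40Q + 6Q^2 and AVC = VC/Q = 79 - 20Q + 2Q^2.
AVC is minimized where dAVC/dQ = -20 + 4Q = 0, at Q = 5; min AVC = 79 - 20·5 + 2·5^2 = $29.
P = $205 exceeds min AVC = $29, so the firm stays open.
Set P = MC: 205 = 79 - 40Q + 6Q^2 → -126 - 40Q + 6Q^2 = 0. The roots are Q = -7/3 and Q = 9; the profit-maximizing output is on the rising part of MC, so Q* = 9.
Check: AVC at Q = 9 is $61 ≤ P, so revenue covers variable cost.
Profit = P·Q − TC = 205·9 − 637 = $1208.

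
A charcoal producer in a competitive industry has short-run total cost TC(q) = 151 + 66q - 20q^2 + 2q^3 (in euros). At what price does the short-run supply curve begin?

€16 per unit

The shutdown price is the minimum of AVC. VC = 66q - 20q^2 + 2q^3, so AVC = 66 - 20q + 2q^2.
dAVC/dq = -20 + 4q = 0 gives q = 5. min AVC = 66 - 20·5 + 2·5^2 = 16.
The firm shuts down for any P below €16.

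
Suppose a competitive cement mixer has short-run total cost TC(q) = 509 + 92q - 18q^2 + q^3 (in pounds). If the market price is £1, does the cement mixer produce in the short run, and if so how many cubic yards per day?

Variable cost is VC = 92q - 18q^2 + q^3, so AVC = VC/q = 92 - 18q + q^2 and MC = dTC/dq = 92 - 36q + 3q^2.
AVC is minimized where dAVC/dq = -18 + 2q = 0, at q = 9; min AVC = 92 - 18·9 + 9^2 = £11.
Since P = £1 < min AVC = £11, price fails to cover variable cost at any output.
Best response: produce nothing and absorb the £509 fixed cost.

Shut down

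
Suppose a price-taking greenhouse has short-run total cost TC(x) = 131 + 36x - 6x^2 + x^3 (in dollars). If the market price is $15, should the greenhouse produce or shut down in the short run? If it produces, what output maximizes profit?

Variable cost is VC = 36x - 6x^2 + x^3, so AVC = VC/x = 36 - 6x + x^2 and MC = dTC/dx = 36 - 12x + 3x^2.
AVC hits its minimum where MC = AVC, at x = 3, giving min AVC = 36 - 6·3 + 3^2 = $27.
With P < min AVC ($15 < $27), every unit sold adds to the loss.
Shutting down limits the loss to fixed cost, $131.

Shut down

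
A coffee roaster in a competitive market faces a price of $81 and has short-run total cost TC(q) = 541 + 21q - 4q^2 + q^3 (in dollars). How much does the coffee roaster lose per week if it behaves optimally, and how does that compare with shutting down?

AVC = 21 - 4q + q^2 has its minimum $17 at q = 2; price $81 clears that bar, so the firm operates.
MC = 21 - 8q + 3q^2. Setting P = MC and taking the root on the rising branch gives q* = 6.
TR = 81·6 = 486. TC = 541 + 198 = 739. Profit = 486 − 739 = -$253.
That loss of $253 beats the $541 the firm would lose by shutting down; producing recovers $288 of fixed cost.

Profit = -$253 at q = 6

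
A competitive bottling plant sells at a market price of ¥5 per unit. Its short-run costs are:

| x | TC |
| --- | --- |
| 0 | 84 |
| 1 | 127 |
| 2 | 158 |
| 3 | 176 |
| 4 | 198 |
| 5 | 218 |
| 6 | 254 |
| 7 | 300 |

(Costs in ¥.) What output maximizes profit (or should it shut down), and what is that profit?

x = 0 (shut down); profit = -¥84

Profit at each row (π = 5x − TC): x=0: -84; x=1: -122; x=2: -148; x=3: -161; x=4: -178; x=5: -193; x=6: -224; x=7: -265.
Profit is highest at x = 0. Equivalently, the lowest AVC in the table is 134/5 ≈ ¥26.80 at x = 5, and P = ¥5 falls below it — price never covers variable cost, so the firm shuts down and loses only its fixed cost.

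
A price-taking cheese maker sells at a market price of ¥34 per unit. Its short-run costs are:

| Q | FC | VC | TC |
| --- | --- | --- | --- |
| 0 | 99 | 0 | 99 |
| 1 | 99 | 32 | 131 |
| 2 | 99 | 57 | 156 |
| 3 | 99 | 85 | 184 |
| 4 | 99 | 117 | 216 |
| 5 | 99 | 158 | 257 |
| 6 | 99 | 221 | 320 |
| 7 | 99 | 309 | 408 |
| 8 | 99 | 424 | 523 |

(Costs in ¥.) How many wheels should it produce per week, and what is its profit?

Q = 4; profit = -¥80

Compute π = P·Q − TC at each output: Q=0: -99; Q=1: -97; Q=2: -88; Q=3: -82; Q=4: -80; Q=5: -87; Q=6: -116; Q=7: -170; Q=8: -251.
Profit is maximized at Q = 4. AVC there is 117/4 = ¥29.25 ≤ P, so producing beats shutting down (which would give -¥99).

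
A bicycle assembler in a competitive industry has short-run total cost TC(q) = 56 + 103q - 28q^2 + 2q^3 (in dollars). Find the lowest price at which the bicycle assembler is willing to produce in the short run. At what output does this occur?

The firm shuts down when price falls below the minimum of average variable cost. AVC = VC/q = 103 - 28q + 2q^2.
dAVC/dq = -28 + 4q = 0 gives q = 7. min AVC = 103 - 28·7 + 2·7^2 = 5.
So the shutdown price is $5.

$5 per unit, at q = 7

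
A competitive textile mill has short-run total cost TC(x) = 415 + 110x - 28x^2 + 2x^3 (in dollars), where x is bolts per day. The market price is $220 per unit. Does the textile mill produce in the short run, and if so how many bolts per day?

Strip out fixed cost: VC = 110x - 28x^2 + 2x^3. Then AVC = 110 - 28x + 2x^2 and MC = 110 - 56x + 6x^2.
AVC hits its minimum where MC = AVC, at x = 7, giving min AVC = 110 - 28·7 + 2·7^2 = $12.
P = $220 exceeds min AVC = $12, so the firm stays open.
P = MC gives -110 - 56x + 6x^2 = 0, with roots -5/3 and 11. Take the larger (rising MC): x* = 11.
Check: AVC at x = 11 is $44 ≤ P, so revenue covers variable cost.
Profit = P·x − TC = 220·11 − 899 = $1521.

Produce at x = 11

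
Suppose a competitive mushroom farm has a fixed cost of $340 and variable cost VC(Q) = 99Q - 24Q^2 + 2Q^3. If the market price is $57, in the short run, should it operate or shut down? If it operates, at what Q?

Variable cost is VC = 99Q - 24Q^2 + 2Q^3, so AVC = VC/Q = 99 - 24Q + 2Q^2 and MC = dTC/dQ = 99 - 48Q + 6Q^2.
AVC is minimized where dAVC/dQ = -24 + 4Q = 0, at Q = 6; min AVC = 99 - 24·6 + 2·6^2 = $27.
Because $57 ≥ $27, revenue can cover variable cost; the firm operates.
Set P = MC: 57 = 99 - 48Q + 6Q^2 → 42 - 48Q + 6Q^2 = 0. The roots are Q = 1 and Q = 7; the profit-maximizing output is on the rising part of MC, so Q* = 7.
Check: AVC at Q = 7 is $29 ≤ P, so revenue covers variable cost.
Profit = P·Q − TC = 57·7 − 543 = -$144, a loss, but smaller than the $340 fixed cost the firm would lose by shutting down.

Produce at Q = 7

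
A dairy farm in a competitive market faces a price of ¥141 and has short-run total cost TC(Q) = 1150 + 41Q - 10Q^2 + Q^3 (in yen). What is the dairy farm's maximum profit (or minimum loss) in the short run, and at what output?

Profit = -¥150 at Q = 10

AVC = 41 - 10Q + Q^2 has its minimum ¥16 at Q = 5; price ¥141 clears that bar, so the firm operates.
With MC = 41 - 20Q + 3Q^2, P = MC on the upward-sloping part at Q* = 10.
TR = 141·10 = 1410. TC = 1150 + 410 = 1560. Profit = 1410 − 1560 = -¥150.
That loss of ¥150 beats the ¥1150 the firm would lose by shutting down; producing recovers ¥1000 of fixed cost.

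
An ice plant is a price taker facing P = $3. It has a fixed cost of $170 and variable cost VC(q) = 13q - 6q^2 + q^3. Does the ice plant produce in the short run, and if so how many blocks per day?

Shut down

Strip out fixed cost: VC = 13q - 6q^2 + q^3. Then AVC = 13 - 6q + q^2 and MC = 13 - 12q + 3q^2.
AVC hits its minimum where MC = AVC, at q = 3, giving min AVC = 13 - 6·3 + 3^2 = $4.
P = $3 lies below min AVC = $4; no output level covers variable cost.
Best response: produce nothing and absorb the $170 fixed cost.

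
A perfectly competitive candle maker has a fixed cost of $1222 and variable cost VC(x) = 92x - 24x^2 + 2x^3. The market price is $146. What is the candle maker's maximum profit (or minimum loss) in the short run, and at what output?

AVC = 92 - 24x + 2x^2 has its minimum $20 at x = 6; price $146 clears that bar, so the firm operates.
MC = 92 - 48x + 6x^2. Setting P = MC and taking the root on the rising branch gives x* = 9.
TR = 146·9 = 1314. TC = 1222 + 342 = 1564. Profit = 1314 − 1564 = -$250.
Shutting down would mean losing the fixed cost of $1222, so operating at a loss of $250 is better by $972.

Profit = -$250 at x = 9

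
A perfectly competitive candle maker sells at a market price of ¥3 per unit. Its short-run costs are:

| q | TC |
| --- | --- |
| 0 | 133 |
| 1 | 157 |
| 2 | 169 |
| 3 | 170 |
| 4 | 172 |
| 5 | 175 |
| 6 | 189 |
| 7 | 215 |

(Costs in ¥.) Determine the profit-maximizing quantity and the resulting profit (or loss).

q = 0 (shut down); profit = -¥133

Compute π = P·q − TC at each output: q=0: -133; q=1: -154; q=2: -163; q=3: -161; q=4: -160; q=5: -160; q=6: -171; q=7: -194.
Profit is highest at q = 0. Equivalently, the lowest AVC in the table is 42/5 ≈ ¥8.40 at q = 5, and P = ¥3 falls below it — price never covers variable cost, so the firm shuts down and loses only its fixed cost.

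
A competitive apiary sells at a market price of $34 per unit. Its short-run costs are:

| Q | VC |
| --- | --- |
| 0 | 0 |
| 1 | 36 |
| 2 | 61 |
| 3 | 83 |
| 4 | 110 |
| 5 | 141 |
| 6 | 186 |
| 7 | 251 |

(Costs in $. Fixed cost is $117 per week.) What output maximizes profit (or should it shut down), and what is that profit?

Profit at each row (π = 34Q − TC): Q=0: -117; Q=1: -119; Q=2: -110; Q=3: -98; Q=4: -91; Q=5: -88; Q=6: -99; Q=7: -130.
Profit is maximized at Q = 5. AVC there is 141/5 = $28.20 ≤ P, so producing beats shutting down (which would give -$117).

Q = 5; profit = -$88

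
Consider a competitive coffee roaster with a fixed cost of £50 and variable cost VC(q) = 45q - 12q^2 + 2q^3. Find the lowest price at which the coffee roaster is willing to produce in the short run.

Short-run supply begins at min AVC. From VC = 45q - 12q^2 + 2q^3, AVC = 45 - 12q + 2q^2.
dAVC/dq = -12 + 4q = 0 gives q = 3. min AVC = 45 - 12·3 + 2·3^2 = 27.
So the shutdown price is £27.

£27 per unit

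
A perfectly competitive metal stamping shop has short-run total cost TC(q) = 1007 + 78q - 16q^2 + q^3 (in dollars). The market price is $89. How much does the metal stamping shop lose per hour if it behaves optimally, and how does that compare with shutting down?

Profit = -$281 at q = 11

AVC = 78 - 16q + q^2; min AVC = $14 at q = 8. Since P = $89 ≥ min AVC, the firm produces.
MC = 78 - 32q + 3q^2. Setting P = MC and taking the root on the rising branch gives q* = 11.
TR = 89·11 = 979. TC = 1007 + 253 = 1260. Profit = 979 − 1260 = -$281.
By producing, the firm covers all variable cost plus $726 of fixed cost; shutting down would lose the full $1007.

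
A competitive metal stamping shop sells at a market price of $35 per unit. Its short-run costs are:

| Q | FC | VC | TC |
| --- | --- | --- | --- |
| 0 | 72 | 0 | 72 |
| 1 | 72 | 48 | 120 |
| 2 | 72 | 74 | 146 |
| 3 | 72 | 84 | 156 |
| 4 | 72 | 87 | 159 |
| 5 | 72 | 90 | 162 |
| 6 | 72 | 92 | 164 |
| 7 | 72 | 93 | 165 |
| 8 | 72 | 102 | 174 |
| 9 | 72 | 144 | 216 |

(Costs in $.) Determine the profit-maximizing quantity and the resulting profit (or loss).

Q = 8; profit = $106

Compute π = P·Q − TC at each output: Q=0: -72; Q=1: -85; Q=2: -76; Q=3: -51; Q=4: -19; Q=5: 13; Q=6: 46; Q=7: 80; Q=8: 106; Q=9: 99.
Profit is maximized at Q = 8. AVC there is 102/8 = $12.75 ≤ P, so producing beats shutting down (which would give -$72).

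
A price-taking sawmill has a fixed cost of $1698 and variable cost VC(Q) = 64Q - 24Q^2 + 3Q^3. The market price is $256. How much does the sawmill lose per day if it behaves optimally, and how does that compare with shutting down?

Profit = -$162 at Q = 8

AVC = 64 - 24Q + 3Q^2; min AVC = $16 at Q = 4. Since P = $256 ≥ min AVC, the firm produces.
With MC = 64 - 48Q + 9Q^2, P = MC on the upward-sloping part at Q* = 8.
TR = 256·8 = 2048. TC = 1698 + 512 = 2210. Profit = 2048 − 2210 = -$162.
By producing, the firm covers all variable cost plus $1536 of fixed cost; shutting down would lose the full $1698.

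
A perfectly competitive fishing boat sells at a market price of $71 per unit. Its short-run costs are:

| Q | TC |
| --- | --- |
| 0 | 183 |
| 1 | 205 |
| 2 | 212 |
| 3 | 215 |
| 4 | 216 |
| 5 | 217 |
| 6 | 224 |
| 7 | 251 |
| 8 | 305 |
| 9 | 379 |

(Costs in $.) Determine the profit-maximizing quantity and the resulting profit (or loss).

Q = 8; profit = $263

Compute π = P·Q − TC at each output: Q=0: -183; Q=1: -134; Q=2: -70; Q=3: -2; Q=4: 68; Q=5: 138; Q=6: 202; Q=7: 246; Q=8: 263; Q=9: 260.
Profit is maximized at Q = 8. AVC there is 122/8 = $15.25 ≤ P, so producing beats shutting down (which would give -$183).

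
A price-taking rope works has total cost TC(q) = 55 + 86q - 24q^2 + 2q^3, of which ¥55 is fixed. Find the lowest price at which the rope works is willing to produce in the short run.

The firm shuts down when price falls below the minimum of average variable cost. AVC = VC/q = 86 - 24q + 2q^2.
At the minimum of AVC, MC = AVC. MC = 86 - 48q + 6q^2; setting MC = AVC gives 4q^2 - 24q = 0, so q = 6. min AVC = 14.
So the shutdown price is ¥14.

¥14 per unit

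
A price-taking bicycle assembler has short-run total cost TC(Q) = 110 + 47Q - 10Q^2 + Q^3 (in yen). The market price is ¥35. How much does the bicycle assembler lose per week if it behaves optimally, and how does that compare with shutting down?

Profit = -¥38 at Q = 6

AVC = 47 - 10Q + Q^2 has its minimum ¥22 at Q = 5; price ¥35 clears that bar, so the firm operates.
MC = 47 - 20Q + 3Q^2. Setting P = MC and taking the root on the rising branch gives Q* = 6.
TR = 35·6 = 210. TC = 110 + 138 = 248. Profit = 210 − 248 = -¥38.
That loss of ¥38 beats the ¥110 the firm would lose by shutting down; producing recovers ¥72 of fixed cost.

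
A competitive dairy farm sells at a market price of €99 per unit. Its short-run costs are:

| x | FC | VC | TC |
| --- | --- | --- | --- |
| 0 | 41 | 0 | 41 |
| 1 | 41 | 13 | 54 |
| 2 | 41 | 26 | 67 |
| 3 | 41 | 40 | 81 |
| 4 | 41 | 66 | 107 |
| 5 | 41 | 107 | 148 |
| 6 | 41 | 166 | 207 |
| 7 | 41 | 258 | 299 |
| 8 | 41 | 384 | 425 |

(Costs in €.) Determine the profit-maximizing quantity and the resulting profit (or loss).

x = 7; profit = €394

Tabulate TR − TC: x=0: -41; x=1: 45; x=2: 131; x=3: 216; x=4: 289; x=5: 347; x=6: 387; x=7: 394; x=8: 367.
Profit is maximized at x = 7. AVC there is 258/7 = €36.86 ≤ P, so producing beats shutting down (which would give -€41).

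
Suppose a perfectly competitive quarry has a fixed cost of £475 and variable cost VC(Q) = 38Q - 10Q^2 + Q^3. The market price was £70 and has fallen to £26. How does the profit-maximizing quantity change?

AVC = 38 - 10Q + Q^2, minimized at Q = 5 where min AVC = £13. MC = 38 - 20Q + 3Q^2.
With P = £70 above the shutdown price, P = MC gives Q = 8.
At P = £26 ≥ min AVC, set P = MC: Q = 6. The firm stays open but cuts output.

Output falls from 8 to 6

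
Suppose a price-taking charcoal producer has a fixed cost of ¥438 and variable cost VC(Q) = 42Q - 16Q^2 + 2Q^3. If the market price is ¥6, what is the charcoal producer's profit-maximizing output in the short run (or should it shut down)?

Shut down

Variable cost is VC = 42Q - 16Q^2 + 2Q^3, so AVC = VC/Q = 42 - 16Q + 2Q^2 and MC = dTC/dQ = 42 - 32Q + 6Q^2.
AVC hits its minimum where MC = AVC, at Q = 4, giving min AVC = 42 - 16·4 + 2·4^2 = ¥10.
P = ¥6 lies below min AVC = ¥10; no output level covers variable cost.
Best response: produce nothing and absorb the ¥438 fixed cost.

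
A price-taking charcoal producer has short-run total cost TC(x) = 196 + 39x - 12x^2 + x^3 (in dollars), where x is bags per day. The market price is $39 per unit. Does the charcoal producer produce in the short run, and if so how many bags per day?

Variable cost is VC = 39x - 12x^2 + x^3, so AVC = VC/x = 39 - 12x + x^2 and MC = dTC/dx = 39 - 24x + 3x^2.
AVC is minimized where dAVC/dx = -12 + 2x = 0, at x = 6; min AVC = 39 - 12·6 + 6^2 = $3.
P = $39 exceeds min AVC = $3, so the firm stays open.
P = MC gives -24x + 3x^2 = 0, with roots 0 and 8. Take the larger (rising MC): x* = 8.
Check: AVC at x = 8 is $7 ≤ P, so revenue covers variable cost.
Profit = P·x − TC = 39·8 − 252 = $60.

Produce at x = 8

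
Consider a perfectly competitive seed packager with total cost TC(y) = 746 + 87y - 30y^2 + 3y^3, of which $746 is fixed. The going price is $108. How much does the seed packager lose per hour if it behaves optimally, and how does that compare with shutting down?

AVC = 87 - 30y + 3y^2; min AVC = $12 at y = 5. Since P = $108 ≥ min AVC, the firm produces.
MC = 87 - 60y + 9y^2. Setting P = MC and taking the root on the rising branch gives y* = 7.
TR = 108·7 = 756. TC = 746 + 168 = 914. Profit = 756 − 914 = -$158.
By producing, the firm covers all variable cost plus $588 of fixed cost; shutting down would lose the full $746.

Profit = -$158 at y = 7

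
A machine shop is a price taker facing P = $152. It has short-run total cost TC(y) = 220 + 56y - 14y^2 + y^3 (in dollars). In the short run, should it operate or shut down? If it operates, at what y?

Variable cost is VC = 56y - 14y^2 + y^3, so AVC = VC/y = 56 - 14y + y^2 and MC = dTC/dy = 56 - 28y + 3y^2.
AVC is minimized where dAVC/dy = -14 + 2y = 0, at y = 7; min AVC = 56 - 14·7 + 7^2 = $7.
P = $152 exceeds min AVC = $7, so the firm stays open.
Set P = MC: 152 = 56 - 28y + 3y^2 → -96 - 28y + 3y^2 = 0. The roots are y = -8/3 and y = 12; the profit-maximizing output is on the rising part of MC, so y* = 12.
Check: AVC at y = 12 is $32 ≤ P, so revenue covers variable cost.
Profit = P·y − TC = 152·12 − 604 = $1220.

Produce at y = 12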